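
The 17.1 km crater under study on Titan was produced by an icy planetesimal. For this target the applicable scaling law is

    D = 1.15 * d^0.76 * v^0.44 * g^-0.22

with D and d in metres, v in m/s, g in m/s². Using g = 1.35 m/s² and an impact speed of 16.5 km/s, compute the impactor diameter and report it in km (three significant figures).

d ≈ 1.22 km

Rearranging for d: d = [D / (1.15 · 16500^0.44 · 1.35^-0.22)]^(1/0.76).
D = 17100 m.
16500^0.44 = 71.73
1.35^-0.22 = 0.9361
Denominator = 1.15 × 71.73 × 0.9361 = 77.22
D / 77.22 = 17100 / 77.22 = 221.4
d = 221.4^(1/0.76) = 221.4^1.3158 = 1218 m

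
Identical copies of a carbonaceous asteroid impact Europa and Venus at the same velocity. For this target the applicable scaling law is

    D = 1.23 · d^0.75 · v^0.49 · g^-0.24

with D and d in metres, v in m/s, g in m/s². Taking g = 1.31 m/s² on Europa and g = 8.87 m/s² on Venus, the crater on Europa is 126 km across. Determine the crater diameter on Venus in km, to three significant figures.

All impactor-dependent factors cancel in the ratio, leaving D_Venus/D_Europa = (g_Venus/g_Europa)^-0.24.
(8.87/1.31)^-0.24 = 6.771^-0.24 = 0.6319
D_Venus = 0.6319 × 126 km = 79.6 km

D ≈ 79.6 km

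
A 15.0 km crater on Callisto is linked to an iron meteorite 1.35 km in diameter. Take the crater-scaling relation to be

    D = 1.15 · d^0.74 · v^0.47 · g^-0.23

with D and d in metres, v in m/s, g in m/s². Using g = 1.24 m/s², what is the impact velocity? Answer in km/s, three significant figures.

Rearranging for v: v = [D / (1.15 · 1350^0.74 · 1.24^-0.23)]^(1/0.47).
D = 15000 m.
1350^0.74 = 207.2
1.24^-0.23 = 0.9517
Denominator = 1.15 × 207.2 × 0.9517 = 226.8
D / 226.8 = 15000 / 226.8 = 66.14
v = 66.14^(1/0.47) = 66.14^2.1277 = 7471 m/s

v ≈ 7.47 km/s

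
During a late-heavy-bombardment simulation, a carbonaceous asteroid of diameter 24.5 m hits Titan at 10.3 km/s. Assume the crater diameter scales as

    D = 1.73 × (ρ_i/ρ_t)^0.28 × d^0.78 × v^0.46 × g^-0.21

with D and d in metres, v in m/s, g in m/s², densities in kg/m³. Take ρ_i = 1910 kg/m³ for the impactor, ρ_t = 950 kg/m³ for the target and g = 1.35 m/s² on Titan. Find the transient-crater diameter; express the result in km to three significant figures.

In SI units: v = 10300 m/s.
(ρ_i/ρ_t)^0.28 = (1910/950)^0.28 = 1.216
d^0.78 = 24.5^0.78 = 12.12
v^0.46 = 10300^0.46 = 70.13
g^-0.21 = 1.35^-0.21 = 0.9389
D = 1.73 × 1.216 × 12.12 × 70.13 × 0.9389 = 1679 m
   = 1.679 km

D ≈ 1.68 km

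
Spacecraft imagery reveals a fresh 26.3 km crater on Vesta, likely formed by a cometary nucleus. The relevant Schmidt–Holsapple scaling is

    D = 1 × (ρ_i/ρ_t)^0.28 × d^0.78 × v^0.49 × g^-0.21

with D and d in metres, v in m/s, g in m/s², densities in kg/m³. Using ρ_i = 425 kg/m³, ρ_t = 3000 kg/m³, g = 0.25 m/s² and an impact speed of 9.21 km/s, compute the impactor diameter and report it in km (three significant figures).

Rearranging for d: d = [D / (1 · (425/3000)^0.28 · 9210^0.49 · 0.25^-0.21)]^(1/0.78).
D = 26300 m.
(425/3000)^0.28 = 0.5786
9210^0.49 = 87.60
0.25^-0.21 = 1.338
Denominator = 1 × 0.5786 × 87.60 × 1.338 = 67.82
D / 67.82 = 26300 / 67.82 = 387.8
d = 387.8^(1/0.78) = 387.8^1.2821 = 2084 m

d ≈ 2.08 km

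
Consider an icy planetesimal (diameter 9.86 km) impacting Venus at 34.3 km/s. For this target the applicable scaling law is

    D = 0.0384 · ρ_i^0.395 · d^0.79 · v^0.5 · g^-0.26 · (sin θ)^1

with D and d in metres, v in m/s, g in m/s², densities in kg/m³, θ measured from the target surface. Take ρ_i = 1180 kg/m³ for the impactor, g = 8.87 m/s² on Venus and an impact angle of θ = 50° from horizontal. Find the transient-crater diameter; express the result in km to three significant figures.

In SI units: d = 9860 m, v = 34300 m/s.
ρ_i^0.395 = 1180^0.395 = 16.35
d^0.79 = 9860^0.79 = 1429
v^0.5 = 34300^0.5 = 185.2
g^-0.26 = 8.87^-0.26 = 0.5669
(sin 50°)^1 = 0.7660^1 = 0.7660
D = 0.0384 × 16.35 × 1429 × 185.2 × 0.5669 × 0.7660 = 72154 m
   = 72.15 km

D ≈ 72.2 km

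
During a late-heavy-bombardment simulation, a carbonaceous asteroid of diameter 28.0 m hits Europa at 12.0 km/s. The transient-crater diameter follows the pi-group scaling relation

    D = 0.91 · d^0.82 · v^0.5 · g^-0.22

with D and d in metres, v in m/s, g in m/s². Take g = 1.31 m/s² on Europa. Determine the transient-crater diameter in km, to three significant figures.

D ≈ 1.44 km

In SI units: v = 12000 m/s.
d^0.82 = 28^0.82 = 15.37
v^0.5 = 12000^0.5 = 109.5
g^-0.22 = 1.31^-0.22 = 0.9423
D = 0.91 × 15.37 × 109.5 × 0.9423 = 1443 m
   = 1.443 km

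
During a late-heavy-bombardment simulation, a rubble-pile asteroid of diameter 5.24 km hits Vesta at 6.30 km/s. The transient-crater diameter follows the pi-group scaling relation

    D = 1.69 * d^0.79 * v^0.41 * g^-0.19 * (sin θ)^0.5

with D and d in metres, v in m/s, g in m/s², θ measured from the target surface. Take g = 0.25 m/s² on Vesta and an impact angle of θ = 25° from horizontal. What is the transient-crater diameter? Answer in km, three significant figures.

D ≈ 44.8 km

In SI units: d = 5240 m, v = 6300 m/s.
d^0.79 = 5240^0.79 = 867.5
v^0.41 = 6300^0.41 = 36.12
g^-0.19 = 0.25^-0.19 = 1.301
(sin 25°)^0.5 = 0.4226^0.5 = 0.6501
D = 1.69 × 867.5 × 36.12 × 1.301 × 0.6501 = 44788 m
   = 44.79 km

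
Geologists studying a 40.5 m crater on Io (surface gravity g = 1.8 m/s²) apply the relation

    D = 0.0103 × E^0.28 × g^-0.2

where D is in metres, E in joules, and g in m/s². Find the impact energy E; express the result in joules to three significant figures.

Rearranging: E = [D / (0.0103 · g^-0.2)]^(1/0.28).
g^-0.2 = 1.8^-0.2 = 0.8891
D / (0.0103 × 0.8891) = 40.5 / (9.158 × 10^-3) = 4.422 × 10^3
E = (4.422 × 10^3)^3.5714 = 1.047 × 10^13 J

E ≈ 1.05 × 10^13 J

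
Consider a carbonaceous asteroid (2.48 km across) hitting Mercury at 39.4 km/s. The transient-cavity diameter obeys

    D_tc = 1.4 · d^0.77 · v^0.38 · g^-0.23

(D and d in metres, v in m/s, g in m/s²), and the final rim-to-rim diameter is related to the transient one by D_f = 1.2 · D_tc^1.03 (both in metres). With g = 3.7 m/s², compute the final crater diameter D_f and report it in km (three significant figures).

D_f ≈ 38.5 km

In SI: d = 2480 m, v = 39400 m/s.
d^0.77 = 2480^0.77 = 410.9
v^0.38 = 39400^0.38 = 55.76
g^-0.23 = 3.7^-0.23 = 0.7401
D_tc = 1.4 × 410.9 × 55.76 × 0.7401 = 23740 m
D_f = 1.2 × (23740)^1.03 = 38541 m
     = 38.54 km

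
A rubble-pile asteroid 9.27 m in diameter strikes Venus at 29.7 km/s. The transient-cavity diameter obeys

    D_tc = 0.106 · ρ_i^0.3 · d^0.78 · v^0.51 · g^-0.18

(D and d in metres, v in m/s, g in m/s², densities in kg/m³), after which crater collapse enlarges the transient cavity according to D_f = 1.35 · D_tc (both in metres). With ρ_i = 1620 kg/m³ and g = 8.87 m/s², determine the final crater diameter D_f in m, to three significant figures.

D_f ≈ 962 m

v = 29700 m/s.
ρ_i^0.3 = 1620^0.3 = 9.180
d^0.78 = 9.27^0.78 = 5.680
v^0.51 = 29700^0.51 = 191.0
g^-0.18 = 8.87^-0.18 = 0.6751
D_tc = 0.106 × 9.180 × 5.680 × 191.0 × 0.6751 = 712.7 m
D_f = 1.35 × 712.7 = 962.1 m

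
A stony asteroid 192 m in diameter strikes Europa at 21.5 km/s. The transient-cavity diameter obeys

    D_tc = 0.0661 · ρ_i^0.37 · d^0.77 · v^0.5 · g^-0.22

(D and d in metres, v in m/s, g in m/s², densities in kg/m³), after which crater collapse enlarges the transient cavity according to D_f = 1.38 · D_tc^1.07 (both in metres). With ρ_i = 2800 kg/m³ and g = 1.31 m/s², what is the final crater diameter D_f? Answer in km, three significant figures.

D_f ≈ 25.9 km

v = 21500 m/s.
ρ_i^0.37 = 2800^0.37 = 18.86
d^0.77 = 192^0.77 = 57.30
v^0.5 = 21500^0.5 = 146.6
g^-0.22 = 1.31^-0.22 = 0.9423
D_tc = 0.0661 × 18.86 × 57.30 × 146.6 × 0.9423 = 9868 m
D_f = 1.38 × (9868)^1.07 = 25924 m
     = 25.92 km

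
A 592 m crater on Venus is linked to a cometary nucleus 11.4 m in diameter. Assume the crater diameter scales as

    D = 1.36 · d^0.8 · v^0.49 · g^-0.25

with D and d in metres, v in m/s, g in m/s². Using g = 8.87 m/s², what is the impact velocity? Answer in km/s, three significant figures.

Rearranging for v: v = [D / (1.36 · 11.4^0.8 · 8.87^-0.25)]^(1/0.49).
11.4^0.8 = 7.007
8.87^-0.25 = 0.5795
Denominator = 1.36 × 7.007 × 0.5795 = 5.522
D / 5.522 = 592 / 5.522 = 107.2
v = 107.2^(1/0.49) = 107.2^2.0408 = 13907 m/s

v ≈ 13.9 km/s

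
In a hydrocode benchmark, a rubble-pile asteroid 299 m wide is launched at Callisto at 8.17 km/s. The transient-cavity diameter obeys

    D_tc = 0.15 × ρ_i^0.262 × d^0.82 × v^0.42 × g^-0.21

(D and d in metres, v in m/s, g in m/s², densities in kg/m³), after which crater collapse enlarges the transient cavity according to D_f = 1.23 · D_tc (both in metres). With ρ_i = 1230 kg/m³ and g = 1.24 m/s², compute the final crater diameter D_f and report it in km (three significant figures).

v = 8170 m/s.
ρ_i^0.262 = 1230^0.262 = 6.450
d^0.82 = 299^0.82 = 107.2
v^0.42 = 8170^0.42 = 43.97
g^-0.21 = 1.24^-0.21 = 0.9558
D_tc = 0.15 × 6.450 × 107.2 × 43.97 × 0.9558 = 4359 m
D_f = 1.23 × 4359 = 5362 m
     = 5.362 km

D_f ≈ 5.36 km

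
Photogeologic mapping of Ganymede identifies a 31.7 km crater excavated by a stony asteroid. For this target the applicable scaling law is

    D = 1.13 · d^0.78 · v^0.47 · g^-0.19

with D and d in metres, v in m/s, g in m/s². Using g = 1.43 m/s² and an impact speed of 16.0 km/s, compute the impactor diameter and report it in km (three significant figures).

Rearranging for d: d = [D / (1.13 · 16000^0.47 · 1.43^-0.19)]^(1/0.78).
D = 31700 m.
16000^0.47 = 94.61
1.43^-0.19 = 0.9343
Denominator = 1.13 × 94.61 × 0.9343 = 99.89
D / 99.89 = 31700 / 99.89 = 317.3
d = 317.3^(1/0.78) = 317.3^1.2821 = 1611 m

d ≈ 1.61 km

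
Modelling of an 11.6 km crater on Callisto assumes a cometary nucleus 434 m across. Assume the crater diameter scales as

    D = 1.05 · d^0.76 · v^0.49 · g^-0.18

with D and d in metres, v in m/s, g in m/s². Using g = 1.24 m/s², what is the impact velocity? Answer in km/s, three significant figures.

v ≈ 15.7 km/s

Rearranging for v: v = [D / (1.05 · 434^0.76 · 1.24^-0.18)]^(1/0.49).
D = 11600 m.
434^0.76 = 101.0
1.24^-0.18 = 0.9620
Denominator = 1.05 × 101.0 × 0.9620 = 102.0
D / 102.0 = 11600 / 102.0 = 113.7
v = 113.7^(1/0.49) = 113.7^2.0408 = 15682 m/s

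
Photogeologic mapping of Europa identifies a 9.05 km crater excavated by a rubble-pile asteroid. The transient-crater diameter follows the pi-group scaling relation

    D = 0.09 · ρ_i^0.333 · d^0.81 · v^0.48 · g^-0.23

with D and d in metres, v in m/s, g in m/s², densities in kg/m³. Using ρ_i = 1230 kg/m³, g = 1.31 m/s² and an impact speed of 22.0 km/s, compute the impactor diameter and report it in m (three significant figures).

Rearranging for d: d = [D / (0.09 · 1230^0.333 · 22000^0.48 · 1.31^-0.23)]^(1/0.81).
D = 9050 m.
1230^0.333 = 10.69
22000^0.48 = 121.4
1.31^-0.23 = 0.9398
Denominator = 0.09 × 10.69 × 121.4 × 0.9398 = 109.8
D / 109.8 = 9050 / 109.8 = 82.42
d = 82.42^(1/0.81) = 82.42^1.2346 = 232.0 m

d ≈ 232 m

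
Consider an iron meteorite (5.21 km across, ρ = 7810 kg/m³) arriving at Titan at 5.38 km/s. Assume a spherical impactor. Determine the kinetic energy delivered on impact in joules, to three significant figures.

d = 5210 m; v = 5380 m/s.
Mass m = (π/6) ρ d³ = (π/6) × 7810 × (5210)³ = 5.783 × 10^14 kg
E = ½ m v² = 0.5 × 5.783 × 10^14 × (5380)² = 8.369 × 10^21 J

E ≈ 8.37 × 10^21 J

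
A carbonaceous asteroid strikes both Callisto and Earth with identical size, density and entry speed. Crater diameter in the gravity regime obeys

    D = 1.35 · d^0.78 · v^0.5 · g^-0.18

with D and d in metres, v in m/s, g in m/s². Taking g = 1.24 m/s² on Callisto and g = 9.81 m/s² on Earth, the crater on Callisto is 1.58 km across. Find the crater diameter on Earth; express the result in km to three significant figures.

All impactor-dependent factors cancel in the ratio, leaving D_Earth/D_Callisto = (g_Earth/g_Callisto)^-0.18.
(9.81/1.24)^-0.18 = 7.911^-0.18 = 0.6892
D_Earth = 0.6892 × 1.58 km = 1.09 km

D ≈ 1.09 km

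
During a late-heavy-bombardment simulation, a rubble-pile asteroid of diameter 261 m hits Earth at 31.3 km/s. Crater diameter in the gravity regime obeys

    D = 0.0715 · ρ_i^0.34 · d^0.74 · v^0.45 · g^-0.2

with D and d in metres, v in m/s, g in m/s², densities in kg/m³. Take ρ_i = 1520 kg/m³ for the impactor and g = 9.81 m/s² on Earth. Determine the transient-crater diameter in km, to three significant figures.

D ≈ 3.54 km

In SI units: v = 31300 m/s.
ρ_i^0.34 = 1520^0.34 = 12.07
d^0.74 = 261^0.74 = 61.42
v^0.45 = 31300^0.45 = 105.4
g^-0.2 = 9.81^-0.2 = 0.6334
D = 0.0715 × 12.07 × 61.42 × 105.4 × 0.6334 = 3539 m
   = 3.539 km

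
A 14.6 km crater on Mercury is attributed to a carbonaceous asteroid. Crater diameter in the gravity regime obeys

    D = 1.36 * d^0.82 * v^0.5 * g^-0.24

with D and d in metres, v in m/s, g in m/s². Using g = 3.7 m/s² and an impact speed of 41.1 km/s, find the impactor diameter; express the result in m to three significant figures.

Rearranging for d: d = [D / (1.36 · 41100^0.5 · 3.7^-0.24)]^(1/0.82).
D = 14600 m.
41100^0.5 = 202.7
3.7^-0.24 = 0.7305
Denominator = 1.36 × 202.7 × 0.7305 = 201.4
D / 201.4 = 14600 / 201.4 = 72.49
d = 72.49^(1/0.82) = 72.49^1.2195 = 185.6 m

d ≈ 186 m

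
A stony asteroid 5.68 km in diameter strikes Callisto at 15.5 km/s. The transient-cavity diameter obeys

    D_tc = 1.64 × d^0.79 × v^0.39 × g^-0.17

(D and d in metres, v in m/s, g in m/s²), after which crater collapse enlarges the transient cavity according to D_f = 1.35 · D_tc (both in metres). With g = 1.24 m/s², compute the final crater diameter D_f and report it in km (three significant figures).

D_f ≈ 85.0 km

In SI: d = 5680 m, v = 15500 m/s.
d^0.79 = 5680^0.79 = 924.6
v^0.39 = 15500^0.39 = 43.08
g^-0.17 = 1.24^-0.17 = 0.9641
D_tc = 1.64 × 924.6 × 43.08 × 0.9641 = 62980 m
D_f = 1.35 × 62980 = 85023 m
     = 85.02 km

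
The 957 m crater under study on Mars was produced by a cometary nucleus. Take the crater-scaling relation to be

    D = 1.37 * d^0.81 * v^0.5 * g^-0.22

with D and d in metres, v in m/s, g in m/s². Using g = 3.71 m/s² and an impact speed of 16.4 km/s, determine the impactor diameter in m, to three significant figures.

d ≈ 11.6 m

Rearranging for d: d = [D / (1.37 · 16400^0.5 · 3.71^-0.22)]^(1/0.81).
16400^0.5 = 128.1
3.71^-0.22 = 0.7494
Denominator = 1.37 × 128.1 × 0.7494 = 131.5
D / 131.5 = 957 / 131.5 = 7.278
d = 7.278^(1/0.81) = 7.278^1.2346 = 11.59 m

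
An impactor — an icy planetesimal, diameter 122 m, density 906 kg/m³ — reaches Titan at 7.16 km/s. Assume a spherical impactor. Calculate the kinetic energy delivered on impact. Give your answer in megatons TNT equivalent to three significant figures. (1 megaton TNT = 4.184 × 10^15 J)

E ≈ 5.28 Mt TNT

v = 7160 m/s.
Mass m = (π/6) ρ d³ = (π/6) × 906 × (122)³ = 8.614 × 10^8 kg
E = ½ m v² = 0.5 × 8.614 × 10^8 × (7160)² = 2.208 × 10^16 J
   = 2.208 × 10^16 / 4.184×10^15 = 5.277 Mt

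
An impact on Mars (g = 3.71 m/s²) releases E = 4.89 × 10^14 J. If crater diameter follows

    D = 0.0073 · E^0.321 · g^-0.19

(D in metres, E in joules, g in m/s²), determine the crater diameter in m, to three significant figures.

D ≈ 295 m

E^0.321 = (4.89 × 10^14)^0.321 = 5.191 × 10^4
g^-0.19 = 3.71^-0.19 = 0.7795
D = 0.0073 × 5.191 × 10^4 × 0.7795 = 295.4 m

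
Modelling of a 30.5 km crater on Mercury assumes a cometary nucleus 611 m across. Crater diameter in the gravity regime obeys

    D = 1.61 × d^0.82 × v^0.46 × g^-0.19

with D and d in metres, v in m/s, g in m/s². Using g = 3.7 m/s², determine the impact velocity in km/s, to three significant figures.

v ≈ 36.9 km/s

Rearranging for v: v = [D / (1.61 · 611^0.82 · 3.7^-0.19)]^(1/0.46).
D = 30500 m.
611^0.82 = 192.6
3.7^-0.19 = 0.7799
Denominator = 1.61 × 192.6 × 0.7799 = 241.8
D / 241.8 = 30500 / 241.8 = 126.1
v = 126.1^(1/0.46) = 126.1^2.1739 = 36876 m/s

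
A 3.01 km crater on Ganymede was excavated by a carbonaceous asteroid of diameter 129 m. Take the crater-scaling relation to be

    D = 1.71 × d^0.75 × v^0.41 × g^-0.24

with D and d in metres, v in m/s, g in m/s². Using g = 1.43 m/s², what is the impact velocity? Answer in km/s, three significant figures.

v ≈ 14.0 km/s

Rearranging for v: v = [D / (1.71 · 129^0.75 · 1.43^-0.24)]^(1/0.41).
D = 3010 m.
129^0.75 = 38.28
1.43^-0.24 = 0.9177
Denominator = 1.71 × 38.28 × 0.9177 = 60.07
D / 60.07 = 3010 / 60.07 = 50.11
v = 50.11^(1/0.41) = 50.11^2.439 = 14000 m/s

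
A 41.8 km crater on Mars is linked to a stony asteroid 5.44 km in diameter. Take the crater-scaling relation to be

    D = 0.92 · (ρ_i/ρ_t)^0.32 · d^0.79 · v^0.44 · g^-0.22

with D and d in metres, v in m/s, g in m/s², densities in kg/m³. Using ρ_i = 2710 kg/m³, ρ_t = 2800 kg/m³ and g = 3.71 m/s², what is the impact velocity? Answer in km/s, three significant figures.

Rearranging for v: v = [D / (0.92 · (2710/2800)^0.32 · 5440^0.79 · 3.71^-0.22)]^(1/0.44).
D = 41800 m.
(2710/2800)^0.32 = 0.9896
5440^0.79 = 893.6
3.71^-0.22 = 0.7494
Denominator = 0.92 × 0.9896 × 893.6 × 0.7494 = 609.7
D / 609.7 = 41800 / 609.7 = 68.56
v = 68.56^(1/0.44) = 68.56^2.2727 = 14888 m/s

v ≈ 14.9 km/s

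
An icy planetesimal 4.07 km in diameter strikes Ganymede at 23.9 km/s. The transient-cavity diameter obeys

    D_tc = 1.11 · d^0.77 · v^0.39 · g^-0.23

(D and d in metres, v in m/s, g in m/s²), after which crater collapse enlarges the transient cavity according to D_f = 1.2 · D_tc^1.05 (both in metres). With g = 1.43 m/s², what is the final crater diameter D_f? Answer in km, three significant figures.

In SI: d = 4070 m, v = 23900 m/s.
d^0.77 = 4070^0.77 = 601.7
v^0.39 = 23900^0.39 = 51.00
g^-0.23 = 1.43^-0.23 = 0.9210
D_tc = 1.11 × 601.7 × 51.00 × 0.9210 = 31370 m
D_f = 1.2 × (31370)^1.05 = 63172 m
     = 63.17 km

D_f ≈ 63.2 km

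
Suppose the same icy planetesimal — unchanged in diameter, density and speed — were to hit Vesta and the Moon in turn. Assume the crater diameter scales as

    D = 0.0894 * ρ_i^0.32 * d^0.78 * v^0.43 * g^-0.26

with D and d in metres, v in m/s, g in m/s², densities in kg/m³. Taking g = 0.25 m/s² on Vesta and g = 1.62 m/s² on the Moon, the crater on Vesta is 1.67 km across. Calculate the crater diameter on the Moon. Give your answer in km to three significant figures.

All impactor-dependent factors cancel in the ratio, leaving D_Moon/D_Vesta = (g_Moon/g_Vesta)^-0.26.
(1.62/0.25)^-0.26 = 6.480^-0.26 = 0.6152
D_Moon = 0.6152 × 1.67 km = 1.03 km

D ≈ 1.03 km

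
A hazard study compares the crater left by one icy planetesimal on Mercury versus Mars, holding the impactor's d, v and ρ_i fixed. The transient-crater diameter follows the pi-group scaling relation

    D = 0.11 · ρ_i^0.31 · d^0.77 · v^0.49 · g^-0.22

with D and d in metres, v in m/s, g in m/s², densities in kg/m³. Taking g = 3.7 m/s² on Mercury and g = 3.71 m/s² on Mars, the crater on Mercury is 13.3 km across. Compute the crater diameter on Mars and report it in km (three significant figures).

D ≈ 13.3 km

All impactor-dependent factors cancel in the ratio, leaving D_Mars/D_Mercury = (g_Mars/g_Mercury)^-0.22.
(3.71/3.7)^-0.22 = 1.003^-0.22 = 0.9993
D_Mars = 0.9993 × 13.3 km = 13.3 km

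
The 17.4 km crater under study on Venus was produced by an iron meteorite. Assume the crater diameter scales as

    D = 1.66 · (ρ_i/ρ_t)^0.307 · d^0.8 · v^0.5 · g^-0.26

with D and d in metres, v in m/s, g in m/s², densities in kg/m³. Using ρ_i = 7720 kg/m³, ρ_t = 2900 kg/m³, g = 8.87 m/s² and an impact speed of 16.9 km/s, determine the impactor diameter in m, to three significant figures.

Rearranging for d: d = [D / (1.66 · (7720/2900)^0.307 · 16900^0.5 · 8.87^-0.26)]^(1/0.8).
D = 17400 m.
(7720/2900)^0.307 = 1.351
16900^0.5 = 130.0
8.87^-0.26 = 0.5669
Denominator = 1.66 × 1.351 × 130.0 × 0.5669 = 165.3
D / 165.3 = 17400 / 165.3 = 105.3
d = 105.3^(1/0.8) = 105.3^1.25 = 337.3 m

d ≈ 337 m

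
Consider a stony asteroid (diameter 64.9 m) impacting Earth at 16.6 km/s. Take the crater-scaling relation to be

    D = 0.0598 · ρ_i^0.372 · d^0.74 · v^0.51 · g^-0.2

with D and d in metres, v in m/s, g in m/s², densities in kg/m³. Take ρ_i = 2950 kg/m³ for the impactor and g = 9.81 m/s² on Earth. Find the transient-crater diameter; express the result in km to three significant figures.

In SI units: v = 16600 m/s.
ρ_i^0.372 = 2950^0.372 = 19.53
d^0.74 = 64.9^0.74 = 21.93
v^0.51 = 16600^0.51 = 142.0
g^-0.2 = 9.81^-0.2 = 0.6334
D = 0.0598 × 19.53 × 21.93 × 142.0 × 0.6334 = 2304 m
   = 2.304 km

D ≈ 2.30 km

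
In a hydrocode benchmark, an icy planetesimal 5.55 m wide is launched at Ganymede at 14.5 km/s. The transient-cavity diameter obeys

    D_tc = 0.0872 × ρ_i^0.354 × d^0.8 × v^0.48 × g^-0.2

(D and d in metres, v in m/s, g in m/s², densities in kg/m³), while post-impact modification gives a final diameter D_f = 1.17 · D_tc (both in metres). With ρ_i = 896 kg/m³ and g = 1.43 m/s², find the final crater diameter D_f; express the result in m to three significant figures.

D_f ≈ 413 m

v = 14500 m/s.
ρ_i^0.354 = 896^0.354 = 11.09
d^0.8 = 5.55^0.8 = 3.939
v^0.48 = 14500^0.48 = 99.42
g^-0.2 = 1.43^-0.2 = 0.9310
D_tc = 0.0872 × 11.09 × 3.939 × 99.42 × 0.9310 = 352.6 m
D_f = 1.17 × 352.6 = 412.5 m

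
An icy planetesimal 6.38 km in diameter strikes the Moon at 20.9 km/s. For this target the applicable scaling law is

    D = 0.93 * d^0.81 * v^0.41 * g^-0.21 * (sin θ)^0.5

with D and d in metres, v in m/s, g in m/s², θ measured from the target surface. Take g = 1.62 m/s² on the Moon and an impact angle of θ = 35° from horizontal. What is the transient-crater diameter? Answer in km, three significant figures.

D ≈ 45.4 km

In SI units: d = 6380 m, v = 20900 m/s.
d^0.81 = 6380^0.81 = 1208
v^0.41 = 20900^0.41 = 59.06
g^-0.21 = 1.62^-0.21 = 0.9037
(sin 35°)^0.5 = 0.5736^0.5 = 0.7574
D = 0.93 × 1208 × 59.06 × 0.9037 × 0.7574 = 45414 m
   = 45.41 km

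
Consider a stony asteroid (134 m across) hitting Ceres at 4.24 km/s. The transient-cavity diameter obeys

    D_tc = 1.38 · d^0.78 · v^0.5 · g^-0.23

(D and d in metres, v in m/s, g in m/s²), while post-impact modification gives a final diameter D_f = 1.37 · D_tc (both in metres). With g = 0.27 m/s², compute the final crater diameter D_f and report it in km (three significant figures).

D_f ≈ 7.59 km

v = 4240 m/s.
d^0.78 = 134^0.78 = 45.62
v^0.5 = 4240^0.5 = 65.12
g^-0.23 = 0.27^-0.23 = 1.351
D_tc = 1.38 × 45.62 × 65.12 × 1.351 = 5539 m
D_f = 1.37 × 5539 = 7588 m
     = 7.588 km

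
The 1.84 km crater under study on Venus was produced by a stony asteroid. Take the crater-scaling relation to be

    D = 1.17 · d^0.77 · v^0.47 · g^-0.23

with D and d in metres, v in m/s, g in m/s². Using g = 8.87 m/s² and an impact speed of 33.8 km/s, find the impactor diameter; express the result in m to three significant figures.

d ≈ 46.8 m

Rearranging for d: d = [D / (1.17 · 33800^0.47 · 8.87^-0.23)]^(1/0.77).
D = 1840 m.
33800^0.47 = 134.5
8.87^-0.23 = 0.6053
Denominator = 1.17 × 134.5 × 0.6053 = 95.25
D / 95.25 = 1840 / 95.25 = 19.32
d = 19.32^(1/0.77) = 19.32^1.2987 = 46.79 m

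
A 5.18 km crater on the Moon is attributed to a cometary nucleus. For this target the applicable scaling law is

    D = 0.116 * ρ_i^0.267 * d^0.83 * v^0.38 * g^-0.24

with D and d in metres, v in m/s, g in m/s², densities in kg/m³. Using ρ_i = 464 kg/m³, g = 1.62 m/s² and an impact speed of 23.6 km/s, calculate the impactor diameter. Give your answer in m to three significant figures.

d ≈ 635 m

Rearranging for d: d = [D / (0.116 · 464^0.267 · 23600^0.38 · 1.62^-0.24)]^(1/0.83).
D = 5180 m.
464^0.267 = 5.152
23600^0.38 = 45.89
1.62^-0.24 = 0.8907
Denominator = 0.116 × 5.152 × 45.89 × 0.8907 = 24.43
D / 24.43 = 5180 / 24.43 = 212.0
d = 212.0^(1/0.83) = 212.0^1.2048 = 635.0 m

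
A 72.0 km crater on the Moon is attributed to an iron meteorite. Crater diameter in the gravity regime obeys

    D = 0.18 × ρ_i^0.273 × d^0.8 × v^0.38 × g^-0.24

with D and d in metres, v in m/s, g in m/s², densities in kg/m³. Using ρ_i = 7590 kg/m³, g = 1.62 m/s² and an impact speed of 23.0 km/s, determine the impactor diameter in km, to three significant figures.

Rearranging for d: d = [D / (0.18 · 7590^0.273 · 23000^0.38 · 1.62^-0.24)]^(1/0.8).
D = 72000 m.
7590^0.273 = 11.46
23000^0.38 = 45.44
1.62^-0.24 = 0.8907
Denominator = 0.18 × 11.46 × 45.44 × 0.8907 = 83.49
D / 83.49 = 72000 / 83.49 = 862.4
d = 862.4^(1/0.8) = 862.4^1.25 = 4673 m

d ≈ 4.67 km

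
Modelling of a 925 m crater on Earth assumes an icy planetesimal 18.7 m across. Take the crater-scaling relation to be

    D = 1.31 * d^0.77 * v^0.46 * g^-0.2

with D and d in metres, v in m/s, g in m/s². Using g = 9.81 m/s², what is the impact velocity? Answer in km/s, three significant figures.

v ≈ 31.3 km/s

Rearranging for v: v = [D / (1.31 · 18.7^0.77 · 9.81^-0.2)]^(1/0.46).
18.7^0.77 = 9.535
9.81^-0.2 = 0.6334
Denominator = 1.31 × 9.535 × 0.6334 = 7.912
D / 7.912 = 925 / 7.912 = 116.9
v = 116.9^(1/0.46) = 116.9^2.1739 = 31277 m/s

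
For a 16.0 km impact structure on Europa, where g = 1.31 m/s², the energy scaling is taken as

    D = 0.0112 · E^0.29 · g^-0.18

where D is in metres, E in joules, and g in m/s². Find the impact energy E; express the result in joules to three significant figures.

Rearranging: E = [D / (0.0112 · g^-0.18)]^(1/0.29).
D = 16000 m.
g^-0.18 = 1.31^-0.18 = 0.9526
D / (0.0112 × 0.9526) = 16000 / (0.01067) = 1.500 × 10^6
E = (1.500 × 10^6)^3.4483 = 1.982 × 10^21 J

E ≈ 1.98 × 10^21 J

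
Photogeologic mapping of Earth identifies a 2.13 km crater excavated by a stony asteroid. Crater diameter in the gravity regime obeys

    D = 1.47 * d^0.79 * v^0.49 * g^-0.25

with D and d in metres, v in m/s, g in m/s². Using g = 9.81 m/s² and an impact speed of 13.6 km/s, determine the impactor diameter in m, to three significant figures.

Rearranging for d: d = [D / (1.47 · 13600^0.49 · 9.81^-0.25)]^(1/0.79).
D = 2130 m.
13600^0.49 = 106.0
9.81^-0.25 = 0.5650
Denominator = 1.47 × 106.0 × 0.5650 = 88.04
D / 88.04 = 2130 / 88.04 = 24.19
d = 24.19^(1/0.79) = 24.19^1.2658 = 56.42 m

d ≈ 56.4 m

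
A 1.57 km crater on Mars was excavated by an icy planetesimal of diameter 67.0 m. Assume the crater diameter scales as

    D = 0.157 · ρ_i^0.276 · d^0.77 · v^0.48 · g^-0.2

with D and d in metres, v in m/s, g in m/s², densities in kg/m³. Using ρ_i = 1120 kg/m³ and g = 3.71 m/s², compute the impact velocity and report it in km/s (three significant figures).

v ≈ 7.73 km/s

Rearranging for v: v = [D / (0.157 · 1120^0.276 · 67^0.77 · 3.71^-0.2)]^(1/0.48).
D = 1570 m.
1120^0.276 = 6.944
67^0.77 = 25.47
3.71^-0.2 = 0.7694
Denominator = 0.157 × 6.944 × 25.47 × 0.7694 = 21.36
D / 21.36 = 1570 / 21.36 = 73.50
v = 73.50^(1/0.48) = 73.50^2.0833 = 7727 m/s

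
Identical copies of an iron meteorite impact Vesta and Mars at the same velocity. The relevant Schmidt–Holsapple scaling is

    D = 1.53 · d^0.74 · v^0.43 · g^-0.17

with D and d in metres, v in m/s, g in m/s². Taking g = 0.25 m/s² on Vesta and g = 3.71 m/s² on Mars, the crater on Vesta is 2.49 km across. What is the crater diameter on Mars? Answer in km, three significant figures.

D ≈ 1.57 km

All impactor-dependent factors cancel in the ratio, leaving D_Mars/D_Vesta = (g_Mars/g_Vesta)^-0.17.
(3.71/0.25)^-0.17 = 14.84^-0.17 = 0.6322
D_Mars = 0.6322 × 2.49 km = 1.57 km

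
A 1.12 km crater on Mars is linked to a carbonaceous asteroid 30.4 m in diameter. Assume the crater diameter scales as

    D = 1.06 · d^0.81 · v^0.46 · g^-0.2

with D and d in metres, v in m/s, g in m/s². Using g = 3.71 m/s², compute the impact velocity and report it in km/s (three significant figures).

v ≈ 16.2 km/s

Rearranging for v: v = [D / (1.06 · 30.4^0.81 · 3.71^-0.2)]^(1/0.46).
D = 1120 m.
30.4^0.81 = 15.89
3.71^-0.2 = 0.7694
Denominator = 1.06 × 15.89 × 0.7694 = 12.96
D / 12.96 = 1120 / 12.96 = 86.42
v = 86.42^(1/0.46) = 86.42^2.1739 = 16218 m/s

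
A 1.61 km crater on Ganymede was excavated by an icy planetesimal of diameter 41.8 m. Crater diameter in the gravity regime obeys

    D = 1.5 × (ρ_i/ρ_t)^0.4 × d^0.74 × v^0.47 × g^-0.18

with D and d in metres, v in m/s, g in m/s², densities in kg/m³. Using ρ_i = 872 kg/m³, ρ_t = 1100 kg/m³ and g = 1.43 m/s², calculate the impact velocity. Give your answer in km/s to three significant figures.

v ≈ 11.0 km/s

Rearranging for v: v = [D / (1.5 · (872/1100)^0.4 · 41.8^0.74 · 1.43^-0.18)]^(1/0.47).
D = 1610 m.
(872/1100)^0.4 = 0.9113
41.8^0.74 = 15.84
1.43^-0.18 = 0.9376
Denominator = 1.5 × 0.9113 × 15.84 × 0.9376 = 20.30
D / 20.30 = 1610 / 20.30 = 79.31
v = 79.31^(1/0.47) = 79.31^2.1277 = 10995 m/s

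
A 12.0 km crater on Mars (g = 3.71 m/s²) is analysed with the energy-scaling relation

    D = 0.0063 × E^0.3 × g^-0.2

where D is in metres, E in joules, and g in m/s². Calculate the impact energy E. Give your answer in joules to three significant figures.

E ≈ 2.05 × 10^21 J

Rearranging: E = [D / (0.0063 · g^-0.2)]^(1/0.3).
D = 12000 m.
g^-0.2 = 3.71^-0.2 = 0.7694
D / (0.0063 × 0.7694) = 12000 / (4.847 × 10^-3) = 2.476 × 10^6
E = (2.476 × 10^6)^3.3333 = 2.053 × 10^21 J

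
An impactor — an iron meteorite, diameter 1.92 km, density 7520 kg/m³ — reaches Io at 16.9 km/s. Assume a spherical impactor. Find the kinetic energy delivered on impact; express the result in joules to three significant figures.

E ≈ 3.98 × 10^21 J

d = 1920 m; v = 16900 m/s.
Mass m = (π/6) ρ d³ = (π/6) × 7520 × (1920)³ = 2.787 × 10^13 kg
E = ½ m v² = 0.5 × 2.787 × 10^13 × (16900)² = 3.980 × 10^21 J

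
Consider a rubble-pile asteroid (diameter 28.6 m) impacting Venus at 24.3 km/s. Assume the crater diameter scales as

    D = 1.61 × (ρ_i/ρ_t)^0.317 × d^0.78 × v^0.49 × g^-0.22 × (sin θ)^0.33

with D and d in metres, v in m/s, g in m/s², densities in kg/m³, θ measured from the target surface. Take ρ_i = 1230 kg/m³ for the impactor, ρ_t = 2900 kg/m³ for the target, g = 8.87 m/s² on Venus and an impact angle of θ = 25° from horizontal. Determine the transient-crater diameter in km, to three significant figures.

In SI units: v = 24300 m/s.
(ρ_i/ρ_t)^0.317 = (1230/2900)^0.317 = 0.7619
d^0.78 = 28.6^0.78 = 13.68
v^0.49 = 24300^0.49 = 140.9
g^-0.22 = 8.87^-0.22 = 0.6187
(sin 25°)^0.33 = 0.4226^0.33 = 0.7526
D = 1.61 × 0.7619 × 13.68 × 140.9 × 0.6187 × 0.7526 = 1101 m
   = 1.101 km

D ≈ 1.10 km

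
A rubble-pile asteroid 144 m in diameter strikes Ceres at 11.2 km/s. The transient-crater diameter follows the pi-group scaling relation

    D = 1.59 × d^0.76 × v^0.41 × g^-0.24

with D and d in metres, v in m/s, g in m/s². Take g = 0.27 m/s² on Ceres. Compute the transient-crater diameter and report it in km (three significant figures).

D ≈ 4.35 km

In SI units: v = 11200 m/s.
d^0.76 = 144^0.76 = 43.69
v^0.41 = 11200^0.41 = 45.73
g^-0.24 = 0.27^-0.24 = 1.369
D = 1.59 × 43.69 × 45.73 × 1.369 = 4349 m
   = 4.349 km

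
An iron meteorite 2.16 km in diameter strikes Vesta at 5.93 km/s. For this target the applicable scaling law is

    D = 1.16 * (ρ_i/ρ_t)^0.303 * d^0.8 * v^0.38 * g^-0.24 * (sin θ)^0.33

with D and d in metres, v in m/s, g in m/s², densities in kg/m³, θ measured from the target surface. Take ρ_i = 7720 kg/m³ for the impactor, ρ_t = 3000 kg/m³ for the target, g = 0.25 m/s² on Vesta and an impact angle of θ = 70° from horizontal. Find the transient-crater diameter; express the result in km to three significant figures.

In SI units: d = 2160 m, v = 5930 m/s.
(ρ_i/ρ_t)^0.303 = (7720/3000)^0.303 = 1.332
d^0.8 = 2160^0.8 = 465.1
v^0.38 = 5930^0.38 = 27.15
g^-0.24 = 0.25^-0.24 = 1.395
(sin 70°)^0.33 = 0.9397^0.33 = 0.9797
D = 1.16 × 1.332 × 465.1 × 27.15 × 1.395 × 0.9797 = 26665 m
   = 26.67 km

D ≈ 26.7 km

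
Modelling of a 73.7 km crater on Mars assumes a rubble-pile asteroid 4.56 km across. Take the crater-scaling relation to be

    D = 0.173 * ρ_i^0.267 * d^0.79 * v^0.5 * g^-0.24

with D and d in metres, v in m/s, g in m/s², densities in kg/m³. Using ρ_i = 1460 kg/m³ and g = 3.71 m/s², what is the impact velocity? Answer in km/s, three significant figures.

v ≈ 11.5 km/s

Rearranging for v: v = [D / (0.173 · 1460^0.267 · 4560^0.79 · 3.71^-0.24)]^(1/0.5).
D = 73700 m.
1460^0.267 = 6.997
4560^0.79 = 777.3
3.71^-0.24 = 0.7300
Denominator = 0.173 × 6.997 × 777.3 × 0.7300 = 686.9
D / 686.9 = 73700 / 686.9 = 107.3
v = 107.3^(1/0.5) = 107.3^2 = 11513 m/s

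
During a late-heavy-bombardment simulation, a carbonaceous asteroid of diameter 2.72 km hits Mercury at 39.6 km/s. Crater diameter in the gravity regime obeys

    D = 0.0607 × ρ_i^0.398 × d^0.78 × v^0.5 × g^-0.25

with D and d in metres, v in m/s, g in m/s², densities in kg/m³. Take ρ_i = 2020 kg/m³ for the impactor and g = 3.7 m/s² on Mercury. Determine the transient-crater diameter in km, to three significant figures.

In SI units: d = 2720 m, v = 39600 m/s.
ρ_i^0.398 = 2020^0.398 = 20.68
d^0.78 = 2720^0.78 = 477.5
v^0.5 = 39600^0.5 = 199.0
g^-0.25 = 3.7^-0.25 = 0.7210
D = 0.0607 × 20.68 × 477.5 × 199.0 × 0.7210 = 86000 m
   = 86.00 km

D ≈ 86.0 km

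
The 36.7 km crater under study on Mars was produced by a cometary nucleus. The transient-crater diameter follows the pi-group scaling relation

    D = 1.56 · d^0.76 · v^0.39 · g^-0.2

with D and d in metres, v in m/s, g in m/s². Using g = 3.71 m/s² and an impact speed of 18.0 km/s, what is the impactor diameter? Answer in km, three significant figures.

Rearranging for d: d = [D / (1.56 · 18000^0.39 · 3.71^-0.2)]^(1/0.76).
D = 36700 m.
18000^0.39 = 45.66
3.71^-0.2 = 0.7694
Denominator = 1.56 × 45.66 × 0.7694 = 54.80
D / 54.80 = 36700 / 54.80 = 669.7
d = 669.7^(1/0.76) = 669.7^1.3158 = 5227 m

d ≈ 5.23 km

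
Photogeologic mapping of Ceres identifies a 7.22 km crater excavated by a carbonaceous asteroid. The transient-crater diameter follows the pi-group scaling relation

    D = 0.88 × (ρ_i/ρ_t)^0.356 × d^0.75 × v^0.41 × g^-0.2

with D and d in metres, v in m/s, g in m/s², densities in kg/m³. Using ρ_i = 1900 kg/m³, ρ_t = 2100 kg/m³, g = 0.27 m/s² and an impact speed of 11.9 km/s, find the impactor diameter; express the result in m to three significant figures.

Rearranging for d: d = [D / (0.88 · (1900/2100)^0.356 · 11900^0.41 · 0.27^-0.2)]^(1/0.75).
D = 7220 m.
(1900/2100)^0.356 = 0.9650
11900^0.41 = 46.88
0.27^-0.2 = 1.299
Denominator = 0.88 × 0.9650 × 46.88 × 1.299 = 51.71
D / 51.71 = 7220 / 51.71 = 139.6
d = 139.6^(1/0.75) = 139.6^1.3333 = 724.1 m

d ≈ 724 m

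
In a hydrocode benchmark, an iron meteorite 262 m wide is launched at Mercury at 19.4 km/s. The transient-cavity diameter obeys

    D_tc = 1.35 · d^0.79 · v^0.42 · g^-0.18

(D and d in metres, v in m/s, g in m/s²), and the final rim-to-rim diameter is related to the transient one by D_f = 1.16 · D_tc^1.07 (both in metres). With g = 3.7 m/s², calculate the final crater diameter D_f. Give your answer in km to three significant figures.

v = 19400 m/s.
d^0.79 = 262^0.79 = 81.37
v^0.42 = 19400^0.42 = 63.22
g^-0.18 = 3.7^-0.18 = 0.7902
D_tc = 1.35 × 81.37 × 63.22 × 0.7902 = 5488 m
D_f = 1.16 × (5488)^1.07 = 11631 m
     = 11.63 km

D_f ≈ 11.6 km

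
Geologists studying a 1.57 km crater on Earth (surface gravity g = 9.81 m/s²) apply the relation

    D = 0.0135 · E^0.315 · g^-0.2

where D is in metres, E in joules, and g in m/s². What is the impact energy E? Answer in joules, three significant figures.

E ≈ 5.14 × 10^16 J

Rearranging: E = [D / (0.0135 · g^-0.2)]^(1/0.315).
D = 1570 m.
g^-0.2 = 9.81^-0.2 = 0.6334
D / (0.0135 × 0.6334) = 1570 / (8.551 × 10^-3) = 1.836 × 10^5
E = (1.836 × 10^5)^3.1746 = 5.137 × 10^16 J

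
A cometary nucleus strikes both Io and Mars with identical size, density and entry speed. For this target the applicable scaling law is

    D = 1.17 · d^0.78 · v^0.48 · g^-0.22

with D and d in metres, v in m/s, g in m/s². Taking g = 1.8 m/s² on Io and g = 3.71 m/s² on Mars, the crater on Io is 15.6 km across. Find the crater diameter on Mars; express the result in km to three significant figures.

D ≈ 13.3 km

All impactor-dependent factors cancel in the ratio, leaving D_Mars/D_Io = (g_Mars/g_Io)^-0.22.
(3.71/1.8)^-0.22 = 2.061^-0.22 = 0.8529
D_Mars = 0.8529 × 15.6 km = 13.3 km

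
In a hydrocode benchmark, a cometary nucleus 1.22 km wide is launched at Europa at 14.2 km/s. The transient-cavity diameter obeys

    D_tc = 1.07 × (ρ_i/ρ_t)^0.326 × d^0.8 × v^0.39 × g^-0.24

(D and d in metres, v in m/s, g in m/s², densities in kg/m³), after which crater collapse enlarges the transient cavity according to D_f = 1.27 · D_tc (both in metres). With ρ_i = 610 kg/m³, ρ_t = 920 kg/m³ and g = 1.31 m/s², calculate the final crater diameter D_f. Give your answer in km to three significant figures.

In SI: d = 1220 m, v = 14200 m/s.
(ρ_i/ρ_t)^0.326 = (610/920)^0.326 = 0.8746
d^0.8 = 1220^0.8 = 294.5
v^0.39 = 14200^0.39 = 41.63
g^-0.24 = 1.31^-0.24 = 0.9372
D_tc = 1.07 × 0.8746 × 294.5 × 41.63 × 0.9372 = 10750 m
D_f = 1.27 × 10750 = 13652 m
     = 13.65 km

D_f ≈ 13.7 km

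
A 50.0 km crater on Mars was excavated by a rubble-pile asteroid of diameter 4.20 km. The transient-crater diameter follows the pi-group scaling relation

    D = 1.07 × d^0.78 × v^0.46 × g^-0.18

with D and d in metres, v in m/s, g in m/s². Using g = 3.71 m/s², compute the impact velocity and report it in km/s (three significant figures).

Rearranging for v: v = [D / (1.07 · 4200^0.78 · 3.71^-0.18)]^(1/0.46).
D = 50000 m.
4200^0.78 = 670.1
3.71^-0.18 = 0.7898
Denominator = 1.07 × 670.1 × 0.7898 = 566.3
D / 566.3 = 50000 / 566.3 = 88.29
v = 88.29^(1/0.46) = 88.29^2.1739 = 16991 m/s

v ≈ 17.0 km/s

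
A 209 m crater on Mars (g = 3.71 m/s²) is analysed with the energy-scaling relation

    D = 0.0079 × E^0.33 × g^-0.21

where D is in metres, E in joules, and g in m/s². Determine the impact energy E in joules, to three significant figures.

Rearranging: E = [D / (0.0079 · g^-0.21)]^(1/0.33).
g^-0.21 = 3.71^-0.21 = 0.7593
D / (0.0079 × 0.7593) = 209 / (5.998 × 10^-3) = 3.484 × 10^4
E = (3.484 × 10^4)^3.0303 = 5.806 × 10^13 J

E ≈ 5.81 × 10^13 J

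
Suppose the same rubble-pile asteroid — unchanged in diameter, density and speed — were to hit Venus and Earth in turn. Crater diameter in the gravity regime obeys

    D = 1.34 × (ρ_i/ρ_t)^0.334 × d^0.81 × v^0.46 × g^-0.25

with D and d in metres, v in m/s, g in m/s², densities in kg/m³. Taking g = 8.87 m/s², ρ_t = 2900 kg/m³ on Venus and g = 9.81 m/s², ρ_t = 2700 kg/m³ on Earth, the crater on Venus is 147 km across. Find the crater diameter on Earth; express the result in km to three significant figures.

The impactor-only factors (d, v, ρ_i) cancel in the ratio, leaving D_Earth/D_Venus = (g_Earth/g_Venus)^-0.25 · (ρ_t,Venus/ρ_t,Earth)^0.334.
(9.81/8.87)^-0.25 = 1.106^-0.25 = 0.9751
(2900/2700)^0.334 = 1.074^0.334 = 1.024
Ratio = 0.9751 × 1.024 = 0.9985
D_Earth = 0.9985 × 147 km = 147 km

D ≈ 147 km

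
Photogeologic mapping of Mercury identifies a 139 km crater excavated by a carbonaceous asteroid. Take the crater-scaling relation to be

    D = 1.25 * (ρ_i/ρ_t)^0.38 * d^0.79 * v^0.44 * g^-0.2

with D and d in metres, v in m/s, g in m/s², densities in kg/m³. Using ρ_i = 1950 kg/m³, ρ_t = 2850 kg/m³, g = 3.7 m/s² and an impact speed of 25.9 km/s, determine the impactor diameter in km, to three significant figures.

Rearranging for d: d = [D / (1.25 · (1950/2850)^0.38 · 25900^0.44 · 3.7^-0.2)]^(1/0.79).
D = 139000 m.
(1950/2850)^0.38 = 0.8657
25900^0.44 = 87.47
3.7^-0.2 = 0.7698
Denominator = 1.25 × 0.8657 × 87.47 × 0.7698 = 72.86
D / 72.86 = 139000 / 72.86 = 1908
d = 1908^(1/0.79) = 1908^1.2658 = 14209 m

d ≈ 14.2 km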